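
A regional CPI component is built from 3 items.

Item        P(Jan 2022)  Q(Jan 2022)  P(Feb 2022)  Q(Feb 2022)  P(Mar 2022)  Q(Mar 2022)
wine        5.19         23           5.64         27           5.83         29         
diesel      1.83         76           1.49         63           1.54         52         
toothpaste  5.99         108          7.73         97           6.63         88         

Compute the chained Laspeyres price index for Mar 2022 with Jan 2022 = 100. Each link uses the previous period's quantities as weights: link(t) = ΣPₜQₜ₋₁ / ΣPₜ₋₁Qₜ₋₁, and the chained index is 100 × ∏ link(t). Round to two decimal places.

Link Jan 2022→Feb 2022:
ΣP(Feb 2022)Q(Jan 2022) = 5.64×23 + 1.49×76 + 7.73×108 = 129.72 + 113.24 + 834.84 = 1077.8
ΣP(Jan 2022)Q(Jan 2022) = 5.19×23 + 1.83×76 + 5.99×108 = 119.37 + 139.08 + 646.92 = 905.37
link = 1077.8/905.37 = 1.190453
Link Feb 2022→Mar 2022:
ΣP(Mar 2022)Q(Feb 2022) = 5.83×27 + 1.54×63 + 6.63×97 = 157.41 + 97.02 + 643.11 = 897.54
ΣP(Feb 2022)Q(Feb 2022) = 5.64×27 + 1.49×63 + 7.73×97 = 152.28 + 93.87 + 749.81 = 995.96
link = 897.54/995.96 = 0.901181
Chained index = 100 × 1.190453 × 0.901181 = 107.2813

107.28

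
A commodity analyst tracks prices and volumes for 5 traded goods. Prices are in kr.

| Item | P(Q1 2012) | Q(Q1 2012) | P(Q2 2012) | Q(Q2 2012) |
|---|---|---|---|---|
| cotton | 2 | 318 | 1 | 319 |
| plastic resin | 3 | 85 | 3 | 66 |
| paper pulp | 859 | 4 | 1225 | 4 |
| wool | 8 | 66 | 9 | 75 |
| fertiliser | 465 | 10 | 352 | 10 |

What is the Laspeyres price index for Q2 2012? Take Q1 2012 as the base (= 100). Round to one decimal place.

Laspeyres price index uses base-period quantities as weights.
ΣP(Q2 2012)·Q(Q1 2012) = 1×318 + 3×85 + 1225×4 + 9×66 + 352×10 = 318 + 255 + 4900 + 594 + 3520 = 9587
ΣP(Q1 2012)·Q(Q1 2012) = 2×318 + 3×85 + 859×4 + 8×66 + 465×10 = 636 + 255 + 3436 + 528 + 4650 = 9505
Index = 9587 / 9505 × 100 = 100.8627

100.9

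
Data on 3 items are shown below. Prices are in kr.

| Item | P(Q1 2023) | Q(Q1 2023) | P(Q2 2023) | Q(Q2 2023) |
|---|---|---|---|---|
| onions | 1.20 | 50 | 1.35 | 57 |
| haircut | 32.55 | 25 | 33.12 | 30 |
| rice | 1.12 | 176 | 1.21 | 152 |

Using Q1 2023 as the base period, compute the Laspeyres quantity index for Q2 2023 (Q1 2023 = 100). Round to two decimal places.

Laspeyres quantity index uses base-period prices as weights.
ΣP(Q1 2023)·Q(Q2 2023) = 1.20×57 + 32.55×30 + 1.12×152 = 68.4 + 976.5 + 170.24 = 1215.14
ΣP(Q1 2023)·Q(Q1 2023) = 1.20×50 + 32.55×25 + 1.12×176 = 60 + 813.75 + 197.12 = 1070.87
Index = 1215.14 / 1070.87 × 100 = 113.4722

113.47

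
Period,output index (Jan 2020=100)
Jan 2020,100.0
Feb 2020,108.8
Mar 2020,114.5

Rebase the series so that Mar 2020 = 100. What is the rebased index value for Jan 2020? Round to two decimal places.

87.34

Rebased(Jan 2020) = 100.0 / 114.5 × 100 = 87.3362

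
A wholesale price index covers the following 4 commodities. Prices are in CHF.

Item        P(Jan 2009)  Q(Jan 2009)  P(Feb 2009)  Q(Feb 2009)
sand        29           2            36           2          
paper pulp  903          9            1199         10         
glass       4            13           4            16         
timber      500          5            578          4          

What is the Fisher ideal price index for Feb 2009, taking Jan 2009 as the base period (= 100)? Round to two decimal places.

129.02

Laspeyres component (base-period weights):
ΣP(Feb 2009)Q(Jan 2009) = 36×2 + 1199×9 + 4×13 + 578×5 = 72 + 10791 + 52 + 2890 = 13805
ΣP(Jan 2009)Q(Jan 2009) = 29×2 + 903×9 + 4×13 + 500×5 = 58 + 8127 + 52 + 2500 = 10737
L = 13805 / 10737 × 100 = 128.5741
Paasche component (current-period weights):
ΣP(Feb 2009)Q(Feb 2009) = 36×2 + 1199×10 + 4×16 + 578×4 = 72 + 11990 + 64 + 2312 = 14438
ΣP(Jan 2009)Q(Feb 2009) = 29×2 + 903×10 + 4×16 + 500×4 = 58 + 9030 + 64 + 2000 = 11152
P = 14438 / 11152 × 100 = 129.4656
Fisher = √(L × P) = √(128.5741 × 129.4656) = 129.0191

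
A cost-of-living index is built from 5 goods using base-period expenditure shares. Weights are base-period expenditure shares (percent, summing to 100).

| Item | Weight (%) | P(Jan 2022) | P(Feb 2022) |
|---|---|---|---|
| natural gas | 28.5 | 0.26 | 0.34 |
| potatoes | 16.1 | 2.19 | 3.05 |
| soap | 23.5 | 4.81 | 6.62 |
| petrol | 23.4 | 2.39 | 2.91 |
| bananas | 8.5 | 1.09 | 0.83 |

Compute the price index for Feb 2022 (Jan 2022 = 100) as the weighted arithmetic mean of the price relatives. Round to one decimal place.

127.0

natural gas: 28.5 × (0.34/0.26) = 28.5 × 1.307692 = 37.2692
potatoes: 16.1 × (3.05/2.19) = 16.1 × 1.392694 = 22.4224
soap: 23.5 × (6.62/4.81) = 23.5 × 1.376299 = 32.3430
petrol: 23.4 × (2.91/2.39) = 23.4 × 1.217573 = 28.4912
bananas: 8.5 × (0.83/1.09) = 8.5 × 0.761468 = 6.4725
Index = Σ wᵢ·(p₁ᵢ/p₀ᵢ) = 37.2692 + 22.4224 + 32.3430 + 28.4912 + 6.4725 = 126.9983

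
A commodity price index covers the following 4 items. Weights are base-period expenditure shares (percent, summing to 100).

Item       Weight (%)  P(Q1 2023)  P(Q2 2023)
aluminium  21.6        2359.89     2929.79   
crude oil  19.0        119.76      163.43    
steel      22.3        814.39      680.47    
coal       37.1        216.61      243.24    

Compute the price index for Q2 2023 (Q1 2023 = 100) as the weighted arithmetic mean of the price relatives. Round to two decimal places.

aluminium: 21.6 × (2929.79/2359.89) = 21.6 × 1.241494 = 26.8163
crude oil: 19.0 × (163.43/119.76) = 19.0 × 1.364646 = 25.9283
steel: 22.3 × (680.47/814.39) = 22.3 × 0.835558 = 18.6329
coal: 37.1 × (243.24/216.61) = 37.1 × 1.122940 = 41.6611
Index = Σ wᵢ·(p₁ᵢ/p₀ᵢ) = 26.8163 + 25.9283 + 18.6329 + 41.6611 = 113.0386

113.04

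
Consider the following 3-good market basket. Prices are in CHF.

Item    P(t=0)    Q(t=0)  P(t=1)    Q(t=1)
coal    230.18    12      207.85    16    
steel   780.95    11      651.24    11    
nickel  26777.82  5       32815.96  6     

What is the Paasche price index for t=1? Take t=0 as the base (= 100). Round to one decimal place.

Paasche price index uses current-period quantities as weights.
ΣP(t=1)·Q(t=1) = 207.85×16 + 651.24×11 + 32815.96×6 = 3325.6 + 7163.64 + 196895.76 = 207385
ΣP(t=0)·Q(t=1) = 230.18×16 + 780.95×11 + 26777.82×6 = 3682.88 + 8590.45 + 160666.92 = 172940.25
Index = 207385 / 172940.25 × 100 = 119.9171

119.9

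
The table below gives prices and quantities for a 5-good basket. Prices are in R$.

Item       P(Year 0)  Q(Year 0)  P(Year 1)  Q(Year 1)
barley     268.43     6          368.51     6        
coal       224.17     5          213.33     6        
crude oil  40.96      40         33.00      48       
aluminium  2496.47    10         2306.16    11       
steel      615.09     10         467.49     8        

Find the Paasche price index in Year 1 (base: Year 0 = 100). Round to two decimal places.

91.63

Paasche price index uses current-period quantities as weights.
ΣP(Year 1)·Q(Year 1) = 368.51×6 + 213.33×6 + 33.00×48 + 2306.16×11 + 467.49×8 = 2211.06 + 1279.98 + 1584 + 25367.76 + 3739.92 = 34182.72
ΣP(Year 0)·Q(Year 1) = 268.43×6 + 224.17×6 + 40.96×48 + 2496.47×11 + 615.09×8 = 1610.58 + 1345.02 + 1966.08 + 27461.17 + 4920.72 = 37303.57
Index = 34182.72 / 37303.57 × 100 = 91.6339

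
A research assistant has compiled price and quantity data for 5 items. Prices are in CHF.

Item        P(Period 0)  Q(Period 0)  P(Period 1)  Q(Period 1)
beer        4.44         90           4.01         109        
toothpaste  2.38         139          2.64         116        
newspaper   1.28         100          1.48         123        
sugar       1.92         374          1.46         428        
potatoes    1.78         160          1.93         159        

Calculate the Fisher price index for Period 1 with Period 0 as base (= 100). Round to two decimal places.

92.41

Laspeyres component (base-period weights):
ΣP(Period 1)Q(Period 0) = 4.01×90 + 2.64×139 + 1.48×100 + 1.46×374 + 1.93×160 = 360.9 + 366.96 + 148 + 546.04 + 308.8 = 1730.7
ΣP(Period 0)Q(Period 0) = 4.44×90 + 2.38×139 + 1.28×100 + 1.92×374 + 1.78×160 = 399.6 + 330.82 + 128 + 718.08 + 284.8 = 1861.3
L = 1730.7 / 1861.3 × 100 = 92.9834
Paasche component (current-period weights):
ΣP(Period 1)Q(Period 1) = 4.01×109 + 2.64×116 + 1.48×123 + 1.46×428 + 1.93×159 = 437.09 + 306.24 + 182.04 + 624.88 + 306.87 = 1857.12
ΣP(Period 0)Q(Period 1) = 4.44×109 + 2.38×116 + 1.28×123 + 1.92×428 + 1.78×159 = 483.96 + 276.08 + 157.44 + 821.76 + 283.02 = 2022.26
P = 1857.12 / 2022.26 × 100 = 91.8339
Fisher = √(L × P) = √(92.9834 × 91.8339) = 92.4069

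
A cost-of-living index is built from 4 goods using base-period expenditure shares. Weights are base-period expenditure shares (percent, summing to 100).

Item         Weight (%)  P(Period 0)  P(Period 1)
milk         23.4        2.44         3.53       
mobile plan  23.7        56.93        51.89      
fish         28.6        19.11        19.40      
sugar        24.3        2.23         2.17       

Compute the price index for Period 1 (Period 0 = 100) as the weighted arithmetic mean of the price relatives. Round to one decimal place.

108.1

milk: 23.4 × (3.53/2.44) = 23.4 × 1.446721 = 33.8533
mobile plan: 23.7 × (51.89/56.93) = 23.7 × 0.911470 = 21.6018
fish: 28.6 × (19.40/19.11) = 28.6 × 1.015175 = 29.0340
sugar: 24.3 × (2.17/2.23) = 24.3 × 0.973094 = 23.6462
Index = Σ wᵢ·(p₁ᵢ/p₀ᵢ) = 33.8533 + 21.6018 + 29.0340 + 23.6462 = 108.1353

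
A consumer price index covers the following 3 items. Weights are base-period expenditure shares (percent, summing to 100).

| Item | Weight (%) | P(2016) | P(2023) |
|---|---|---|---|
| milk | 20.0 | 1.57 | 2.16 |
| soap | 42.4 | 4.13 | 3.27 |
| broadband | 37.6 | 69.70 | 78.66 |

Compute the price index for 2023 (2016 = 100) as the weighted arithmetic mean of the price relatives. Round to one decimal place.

milk: 20.0 × (2.16/1.57) = 20.0 × 1.375796 = 27.5159
soap: 42.4 × (3.27/4.13) = 42.4 × 0.791768 = 33.5709
broadband: 37.6 × (78.66/69.70) = 37.6 × 1.128551 = 42.4335
Index = Σ wᵢ·(p₁ᵢ/p₀ᵢ) = 27.5159 + 33.5709 + 42.4335 = 103.5204

103.5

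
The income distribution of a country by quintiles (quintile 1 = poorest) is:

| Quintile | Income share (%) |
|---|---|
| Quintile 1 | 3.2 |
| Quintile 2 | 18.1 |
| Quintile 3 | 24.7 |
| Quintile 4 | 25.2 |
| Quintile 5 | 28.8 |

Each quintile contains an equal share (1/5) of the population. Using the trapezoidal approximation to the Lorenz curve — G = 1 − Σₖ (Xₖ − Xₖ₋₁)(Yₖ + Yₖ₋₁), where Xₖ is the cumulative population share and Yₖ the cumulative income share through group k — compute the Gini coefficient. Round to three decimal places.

Cumulative income shares Yₖ: 0.0320, 0.2130, 0.4600, 0.7120, 1.0000
Σ (Xₖ−Xₖ₋₁)(Yₖ+Yₖ₋₁) = (1/5)(0.0320+0.0000) + (1/5)(0.2130+0.0320) + (1/5)(0.4600+0.2130) + (1/5)(0.7120+0.4600) + (1/5)(1.0000+0.7120)
  = 0.0064 + 0.0490 + 0.1346 + 0.2344 + 0.3424 = 0.7668
G = 1 − 0.7668 = 0.2332

0.233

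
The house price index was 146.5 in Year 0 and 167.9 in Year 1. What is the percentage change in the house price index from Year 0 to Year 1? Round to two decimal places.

Change = (167.9 − 146.5) / 146.5 × 100
       = 21.4 / 146.5 × 100 = 14.6075%

14.61%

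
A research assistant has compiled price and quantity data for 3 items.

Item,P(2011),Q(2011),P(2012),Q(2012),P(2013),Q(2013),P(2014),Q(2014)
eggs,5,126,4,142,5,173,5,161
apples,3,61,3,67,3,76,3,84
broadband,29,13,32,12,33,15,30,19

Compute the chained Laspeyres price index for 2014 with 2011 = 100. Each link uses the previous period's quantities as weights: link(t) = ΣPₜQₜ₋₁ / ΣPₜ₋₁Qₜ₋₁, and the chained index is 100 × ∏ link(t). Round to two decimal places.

102.09

Link 2011→2012:
ΣP(2012)Q(2011) = 4×126 + 3×61 + 32×13 = 504 + 183 + 416 = 1103
ΣP(2011)Q(2011) = 5×126 + 3×61 + 29×13 = 630 + 183 + 377 = 1190
link = 1103/1190 = 0.926891
Link 2012→2013:
ΣP(2013)Q(2012) = 5×142 + 3×67 + 33×12 = 710 + 201 + 396 = 1307
ΣP(2012)Q(2012) = 4×142 + 3×67 + 32×12 = 568 + 201 + 384 = 1153
link = 1307/1153 = 1.133565
Link 2013→2014:
ΣP(2014)Q(2013) = 5×173 + 3×76 + 30×15 = 865 + 228 + 450 = 1543
ΣP(2013)Q(2013) = 5×173 + 3×76 + 33×15 = 865 + 228 + 495 = 1588
link = 1543/1588 = 0.971662
Chained index = 100 × 0.926891 × 1.133565 × 0.971662 = 102.0917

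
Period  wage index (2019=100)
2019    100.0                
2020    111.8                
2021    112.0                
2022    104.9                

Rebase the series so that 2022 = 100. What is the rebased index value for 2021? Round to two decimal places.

Rebased(2021) = 112.0 / 104.9 × 100 = 106.7684

106.77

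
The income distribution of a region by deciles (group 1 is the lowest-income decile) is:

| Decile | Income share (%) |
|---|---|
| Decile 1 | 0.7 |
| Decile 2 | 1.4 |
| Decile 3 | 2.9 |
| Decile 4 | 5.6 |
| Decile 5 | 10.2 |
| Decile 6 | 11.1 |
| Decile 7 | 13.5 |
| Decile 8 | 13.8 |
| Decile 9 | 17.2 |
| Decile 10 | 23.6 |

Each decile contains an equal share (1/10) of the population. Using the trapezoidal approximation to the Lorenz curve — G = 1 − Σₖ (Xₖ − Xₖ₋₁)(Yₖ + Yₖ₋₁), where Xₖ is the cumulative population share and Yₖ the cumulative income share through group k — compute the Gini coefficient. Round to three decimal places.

Cumulative income shares Yₖ: 0.0070, 0.0210, 0.0500, 0.1060, 0.2080, 0.3190, 0.4540, 0.5920, 0.7640, 1.0000
Σ (Xₖ−Xₖ₋₁)(Yₖ+Yₖ₋₁) = (1/10)(0.0070+0.0000) + (1/10)(0.0210+0.0070) + (1/10)(0.0500+0.0210) + (1/10)(0.1060+0.0500) + (1/10)(0.2080+0.1060) + (1/10)(0.3190+0.2080) + (1/10)(0.4540+0.3190) + (1/10)(0.5920+0.4540) + (1/10)(0.7640+0.5920) + (1/10)(1.0000+0.7640)
  = 0.0007 + 0.0028 + 0.0071 + 0.0156 + 0.0314 + 0.0527 + 0.0773 + 0.1046 + 0.1356 + 0.1764 = 0.6042
G = 1 − 0.6042 = 0.3958

0.396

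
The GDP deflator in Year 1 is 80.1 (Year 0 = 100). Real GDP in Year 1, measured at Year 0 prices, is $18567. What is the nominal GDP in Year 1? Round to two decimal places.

Nominal = Real × (Index/100) = 18567 × (80.1/100)
        = 18567 × 0.801 = 14872.1670

14872.17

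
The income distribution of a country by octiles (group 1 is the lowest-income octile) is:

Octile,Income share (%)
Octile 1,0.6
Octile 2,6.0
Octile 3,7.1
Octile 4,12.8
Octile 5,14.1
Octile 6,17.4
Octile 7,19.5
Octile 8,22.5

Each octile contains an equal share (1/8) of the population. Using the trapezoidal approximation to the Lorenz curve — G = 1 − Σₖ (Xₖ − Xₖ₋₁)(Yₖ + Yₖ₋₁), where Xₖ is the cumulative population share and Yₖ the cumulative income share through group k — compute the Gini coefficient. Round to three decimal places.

Cumulative income shares Yₖ: 0.0060, 0.0660, 0.1370, 0.2650, 0.4060, 0.5800, 0.7750, 1.0000
Σ (Xₖ−Xₖ₋₁)(Yₖ+Yₖ₋₁) = (1/8)(0.0060+0.0000) + (1/8)(0.0660+0.0060) + (1/8)(0.1370+0.0660) + (1/8)(0.2650+0.1370) + (1/8)(0.4060+0.2650) + (1/8)(0.5800+0.4060) + (1/8)(0.7750+0.5800) + (1/8)(1.0000+0.7750)
  = 0.0008 + 0.0090 + 0.0254 + 0.0503 + 0.0839 + 0.1233 + 0.1694 + 0.2219 = 0.6838
G = 1 − 0.6838 = 0.3162

0.316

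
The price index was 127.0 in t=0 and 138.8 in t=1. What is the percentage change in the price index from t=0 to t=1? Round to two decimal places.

Change = (138.8 − 127.0) / 127.0 × 100
       = 11.8 / 127.0 × 100 = 9.2913%

9.29%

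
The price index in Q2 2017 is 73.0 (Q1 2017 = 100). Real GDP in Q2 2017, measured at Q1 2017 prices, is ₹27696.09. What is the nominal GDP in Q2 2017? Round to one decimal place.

Nominal = Real × (Index/100) = 27696.09 × (73.0/100)
        = 27696.09 × 0.730 = 20218.1457

20218.1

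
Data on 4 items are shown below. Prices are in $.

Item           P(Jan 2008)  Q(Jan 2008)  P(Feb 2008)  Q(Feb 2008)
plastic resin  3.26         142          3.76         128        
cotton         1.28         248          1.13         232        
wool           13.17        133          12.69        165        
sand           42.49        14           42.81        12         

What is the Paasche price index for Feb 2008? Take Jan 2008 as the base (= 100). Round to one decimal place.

Paasche price index uses current-period quantities as weights.
ΣP(Feb 2008)·Q(Feb 2008) = 3.76×128 + 1.13×232 + 12.69×165 + 42.81×12 = 481.28 + 262.16 + 2093.85 + 513.72 = 3351.01
ΣP(Jan 2008)·Q(Feb 2008) = 3.26×128 + 1.28×232 + 13.17×165 + 42.49×12 = 417.28 + 296.96 + 2173.05 + 509.88 = 3397.17
Index = 3351.01 / 3397.17 × 100 = 98.6412

98.6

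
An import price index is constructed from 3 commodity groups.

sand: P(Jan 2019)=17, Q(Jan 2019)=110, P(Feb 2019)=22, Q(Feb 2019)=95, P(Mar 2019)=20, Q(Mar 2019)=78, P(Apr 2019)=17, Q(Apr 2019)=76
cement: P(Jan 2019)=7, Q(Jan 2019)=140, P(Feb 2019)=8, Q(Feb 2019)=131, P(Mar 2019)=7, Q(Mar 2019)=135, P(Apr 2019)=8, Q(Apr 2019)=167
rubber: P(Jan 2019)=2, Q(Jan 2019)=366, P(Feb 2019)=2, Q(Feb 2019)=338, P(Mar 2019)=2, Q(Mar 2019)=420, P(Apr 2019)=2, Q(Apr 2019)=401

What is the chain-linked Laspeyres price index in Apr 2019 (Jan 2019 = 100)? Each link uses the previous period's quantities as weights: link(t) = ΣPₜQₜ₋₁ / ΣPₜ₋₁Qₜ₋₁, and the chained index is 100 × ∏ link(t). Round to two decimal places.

105.99

Link Jan 2019→Feb 2019:
ΣP(Feb 2019)Q(Jan 2019) = 22×110 + 8×140 + 2×366 = 2420 + 1120 + 732 = 4272
ΣP(Jan 2019)Q(Jan 2019) = 17×110 + 7×140 + 2×366 = 1870 + 980 + 732 = 3582
link = 4272/3582 = 1.192630
Link Feb 2019→Mar 2019:
ΣP(Mar 2019)Q(Feb 2019) = 20×95 + 7×131 + 2×338 = 1900 + 917 + 676 = 3493
ΣP(Feb 2019)Q(Feb 2019) = 22×95 + 8×131 + 2×338 = 2090 + 1048 + 676 = 3814
link = 3493/3814 = 0.915836
Link Mar 2019→Apr 2019:
ΣP(Apr 2019)Q(Mar 2019) = 17×78 + 8×135 + 2×420 = 1326 + 1080 + 840 = 3246
ΣP(Mar 2019)Q(Mar 2019) = 20×78 + 7×135 + 2×420 = 1560 + 945 + 840 = 3345
link = 3246/3345 = 0.970404
Chained index = 100 × 1.192630 × 0.915836 × 0.970404 = 105.9927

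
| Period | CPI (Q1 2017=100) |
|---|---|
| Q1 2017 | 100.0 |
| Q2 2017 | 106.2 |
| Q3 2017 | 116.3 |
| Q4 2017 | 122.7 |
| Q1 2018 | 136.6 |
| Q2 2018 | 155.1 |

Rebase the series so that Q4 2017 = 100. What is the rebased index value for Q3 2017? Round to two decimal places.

94.78

Rebased(Q3 2017) = 116.3 / 122.7 × 100 = 94.7840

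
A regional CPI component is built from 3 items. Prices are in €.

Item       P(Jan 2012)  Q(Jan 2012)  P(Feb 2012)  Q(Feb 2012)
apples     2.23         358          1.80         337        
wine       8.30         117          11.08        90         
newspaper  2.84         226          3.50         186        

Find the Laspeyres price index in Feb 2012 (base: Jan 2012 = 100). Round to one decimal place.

113.3

Laspeyres price index uses base-period quantities as weights.
ΣP(Feb 2012)·Q(Jan 2012) = 1.80×358 + 11.08×117 + 3.50×226 = 644.4 + 1296.36 + 791 = 2731.76
ΣP(Jan 2012)·Q(Jan 2012) = 2.23×358 + 8.30×117 + 2.84×226 = 798.34 + 971.1 + 641.84 = 2411.28
Index = 2731.76 / 2411.28 × 100 = 113.2909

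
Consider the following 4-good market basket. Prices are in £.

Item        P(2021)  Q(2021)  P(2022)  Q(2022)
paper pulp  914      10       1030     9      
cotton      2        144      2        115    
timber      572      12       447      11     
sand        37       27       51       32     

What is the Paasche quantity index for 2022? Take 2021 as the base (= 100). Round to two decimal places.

92.61

Paasche quantity index uses current-period prices as weights.
ΣP(2022)·Q(2022) = 1030×9 + 2×115 + 447×11 + 51×32 = 9270 + 230 + 4917 + 1632 = 16049
ΣP(2022)·Q(2021) = 1030×10 + 2×144 + 447×12 + 51×27 = 10300 + 288 + 5364 + 1377 = 17329
Index = 16049 / 17329 × 100 = 92.6135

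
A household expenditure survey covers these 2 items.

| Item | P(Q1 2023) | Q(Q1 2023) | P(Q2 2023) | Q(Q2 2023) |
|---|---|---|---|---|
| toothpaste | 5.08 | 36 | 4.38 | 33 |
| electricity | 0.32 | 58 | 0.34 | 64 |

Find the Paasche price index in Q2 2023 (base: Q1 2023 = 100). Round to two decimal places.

88.40

Paasche price index uses current-period quantities as weights.
ΣP(Q2 2023)·Q(Q2 2023) = 4.38×33 + 0.34×64 = 144.54 + 21.76 = 166.3
ΣP(Q1 2023)·Q(Q2 2023) = 5.08×33 + 0.32×64 = 167.64 + 20.48 = 188.12
Index = 166.3 / 188.12 × 100 = 88.4010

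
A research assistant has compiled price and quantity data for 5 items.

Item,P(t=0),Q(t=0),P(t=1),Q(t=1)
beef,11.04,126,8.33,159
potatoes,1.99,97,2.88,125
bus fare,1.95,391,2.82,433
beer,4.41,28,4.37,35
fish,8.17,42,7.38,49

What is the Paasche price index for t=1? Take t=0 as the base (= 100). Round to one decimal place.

100.5

Paasche price index uses current-period quantities as weights.
ΣP(t=1)·Q(t=1) = 8.33×159 + 2.88×125 + 2.82×433 + 4.37×35 + 7.38×49 = 1324.47 + 360 + 1221.06 + 152.95 + 361.62 = 3420.1
ΣP(t=0)·Q(t=1) = 11.04×159 + 1.99×125 + 1.95×433 + 4.41×35 + 8.17×49 = 1755.36 + 248.75 + 844.35 + 154.35 + 400.33 = 3403.14
Index = 3420.1 / 3403.14 × 100 = 100.4984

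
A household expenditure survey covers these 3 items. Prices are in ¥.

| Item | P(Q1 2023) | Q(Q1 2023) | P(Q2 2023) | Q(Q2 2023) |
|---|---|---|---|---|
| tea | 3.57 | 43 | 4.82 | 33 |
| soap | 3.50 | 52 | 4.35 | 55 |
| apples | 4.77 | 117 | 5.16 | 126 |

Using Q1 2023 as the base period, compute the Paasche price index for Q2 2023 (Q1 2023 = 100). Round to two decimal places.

Paasche price index uses current-period quantities as weights.
ΣP(Q2 2023)·Q(Q2 2023) = 4.82×33 + 4.35×55 + 5.16×126 = 159.06 + 239.25 + 650.16 = 1048.47
ΣP(Q1 2023)·Q(Q2 2023) = 3.57×33 + 3.50×55 + 4.77×126 = 117.81 + 192.5 + 601.02 = 911.33
Index = 1048.47 / 911.33 × 100 = 115.0483

115.05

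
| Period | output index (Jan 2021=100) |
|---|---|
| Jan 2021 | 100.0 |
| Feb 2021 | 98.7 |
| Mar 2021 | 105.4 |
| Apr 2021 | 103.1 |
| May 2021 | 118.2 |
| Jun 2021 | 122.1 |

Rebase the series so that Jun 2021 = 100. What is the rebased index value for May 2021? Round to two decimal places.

Rebased(May 2021) = 118.2 / 122.1 × 100 = 96.8059

96.81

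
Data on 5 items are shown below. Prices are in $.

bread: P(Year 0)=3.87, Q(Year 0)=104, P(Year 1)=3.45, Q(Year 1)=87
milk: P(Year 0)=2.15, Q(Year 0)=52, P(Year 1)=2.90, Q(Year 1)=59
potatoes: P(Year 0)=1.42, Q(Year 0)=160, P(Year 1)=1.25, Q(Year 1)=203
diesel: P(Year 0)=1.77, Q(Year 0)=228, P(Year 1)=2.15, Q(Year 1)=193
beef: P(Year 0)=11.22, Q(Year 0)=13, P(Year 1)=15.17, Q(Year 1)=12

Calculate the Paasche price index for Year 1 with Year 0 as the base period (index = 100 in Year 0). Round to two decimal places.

Paasche price index uses current-period quantities as weights.
ΣP(Year 1)·Q(Year 1) = 3.45×87 + 2.90×59 + 1.25×203 + 2.15×193 + 15.17×12 = 300.15 + 171.1 + 253.75 + 414.95 + 182.04 = 1321.99
ΣP(Year 0)·Q(Year 1) = 3.87×87 + 2.15×59 + 1.42×203 + 1.77×193 + 11.22×12 = 336.69 + 126.85 + 288.26 + 341.61 + 134.64 = 1228.05
Index = 1321.99 / 1228.05 × 100 = 107.6495

107.65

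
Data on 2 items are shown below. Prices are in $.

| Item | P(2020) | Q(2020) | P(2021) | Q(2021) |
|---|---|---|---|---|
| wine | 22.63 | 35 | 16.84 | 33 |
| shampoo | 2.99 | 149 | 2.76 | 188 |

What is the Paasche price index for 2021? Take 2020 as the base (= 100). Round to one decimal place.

82.1

Paasche price index uses current-period quantities as weights.
ΣP(2021)·Q(2021) = 16.84×33 + 2.76×188 = 555.72 + 518.88 = 1074.6
ΣP(2020)·Q(2021) = 22.63×33 + 2.99×188 = 746.79 + 562.12 = 1308.91
Index = 1074.6 / 1308.91 × 100 = 82.0988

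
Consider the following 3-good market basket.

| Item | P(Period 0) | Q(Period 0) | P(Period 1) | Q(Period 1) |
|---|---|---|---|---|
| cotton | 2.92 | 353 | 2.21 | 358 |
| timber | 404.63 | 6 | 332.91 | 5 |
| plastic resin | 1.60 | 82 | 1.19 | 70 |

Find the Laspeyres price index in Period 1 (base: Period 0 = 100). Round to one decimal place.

80.1

Laspeyres price index uses base-period quantities as weights.
ΣP(Period 1)·Q(Period 0) = 2.21×353 + 332.91×6 + 1.19×82 = 780.13 + 1997.46 + 97.58 = 2875.17
ΣP(Period 0)·Q(Period 0) = 2.92×353 + 404.63×6 + 1.60×82 = 1030.76 + 2427.78 + 131.2 = 3589.74
Index = 2875.17 / 3589.74 × 100 = 80.0941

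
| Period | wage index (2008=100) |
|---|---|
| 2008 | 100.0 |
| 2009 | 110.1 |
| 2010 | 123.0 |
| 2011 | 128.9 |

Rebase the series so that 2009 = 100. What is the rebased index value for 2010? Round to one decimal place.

Rebased(2010) = 123.0 / 110.1 × 100 = 111.7166

111.7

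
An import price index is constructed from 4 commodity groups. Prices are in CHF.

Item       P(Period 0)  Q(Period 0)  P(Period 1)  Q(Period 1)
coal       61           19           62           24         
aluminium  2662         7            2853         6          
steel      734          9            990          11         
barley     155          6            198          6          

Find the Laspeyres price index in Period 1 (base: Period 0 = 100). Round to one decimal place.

Laspeyres price index uses base-period quantities as weights.
ΣP(Period 1)·Q(Period 0) = 62×19 + 2853×7 + 990×9 + 198×6 = 1178 + 19971 + 8910 + 1188 = 31247
ΣP(Period 0)·Q(Period 0) = 61×19 + 2662×7 + 734×9 + 155×6 = 1159 + 18634 + 6606 + 930 = 27329
Index = 31247 / 27329 × 100 = 114.3364

114.3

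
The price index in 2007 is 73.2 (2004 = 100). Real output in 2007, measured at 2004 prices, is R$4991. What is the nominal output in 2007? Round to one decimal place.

3653.4

Nominal = Real × (Index/100) = 4991 × (73.2/100)
        = 4991 × 0.732 = 3653.4120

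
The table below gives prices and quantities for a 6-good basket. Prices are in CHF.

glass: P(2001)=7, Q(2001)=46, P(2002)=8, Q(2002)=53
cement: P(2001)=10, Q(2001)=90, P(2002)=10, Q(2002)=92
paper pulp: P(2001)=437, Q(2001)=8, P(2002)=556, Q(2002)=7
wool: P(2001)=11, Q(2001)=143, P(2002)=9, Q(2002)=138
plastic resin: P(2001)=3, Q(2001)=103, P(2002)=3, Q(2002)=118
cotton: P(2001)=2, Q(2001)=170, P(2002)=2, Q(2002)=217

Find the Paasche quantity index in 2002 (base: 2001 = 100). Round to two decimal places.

Paasche quantity index uses current-period prices as weights.
ΣP(2002)·Q(2002) = 8×53 + 10×92 + 556×7 + 9×138 + 3×118 + 2×217 = 424 + 920 + 3892 + 1242 + 354 + 434 = 7266
ΣP(2002)·Q(2001) = 8×46 + 10×90 + 556×8 + 9×143 + 3×103 + 2×170 = 368 + 900 + 4448 + 1287 + 309 + 340 = 7652
Index = 7266 / 7652 × 100 = 94.9556

94.96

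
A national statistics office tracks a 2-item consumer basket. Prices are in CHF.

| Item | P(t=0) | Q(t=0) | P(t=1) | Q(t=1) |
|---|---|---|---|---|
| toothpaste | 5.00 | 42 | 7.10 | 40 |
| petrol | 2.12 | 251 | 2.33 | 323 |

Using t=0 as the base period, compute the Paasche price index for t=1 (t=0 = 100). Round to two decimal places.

117.16

Paasche price index uses current-period quantities as weights.
ΣP(t=1)·Q(t=1) = 7.10×40 + 2.33×323 = 284 + 752.59 = 1036.59
ΣP(t=0)·Q(t=1) = 5.00×40 + 2.12×323 = 200 + 684.76 = 884.76
Index = 1036.59 / 884.76 × 100 = 117.1606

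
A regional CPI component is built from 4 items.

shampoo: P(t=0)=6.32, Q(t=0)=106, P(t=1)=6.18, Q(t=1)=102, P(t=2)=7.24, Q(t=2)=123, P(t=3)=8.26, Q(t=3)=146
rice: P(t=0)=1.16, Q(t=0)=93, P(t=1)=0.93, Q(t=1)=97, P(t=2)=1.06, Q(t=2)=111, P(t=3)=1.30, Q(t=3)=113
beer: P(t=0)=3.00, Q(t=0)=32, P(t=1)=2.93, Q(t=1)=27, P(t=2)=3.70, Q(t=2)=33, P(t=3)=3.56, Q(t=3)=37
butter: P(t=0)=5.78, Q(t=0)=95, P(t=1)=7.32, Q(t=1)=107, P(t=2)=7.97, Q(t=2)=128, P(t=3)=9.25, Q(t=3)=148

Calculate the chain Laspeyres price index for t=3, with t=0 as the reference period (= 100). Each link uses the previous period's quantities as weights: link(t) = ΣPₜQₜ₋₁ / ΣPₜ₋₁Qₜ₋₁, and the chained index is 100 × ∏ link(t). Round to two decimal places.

Link t=0→t=1:
ΣP(t=1)Q(t=0) = 6.18×106 + 0.93×93 + 2.93×32 + 7.32×95 = 655.08 + 86.49 + 93.76 + 695.4 = 1530.73
ΣP(t=0)Q(t=0) = 6.32×106 + 1.16×93 + 3.00×32 + 5.78×95 = 669.92 + 107.88 + 96 + 549.1 = 1422.9
link = 1530.73/1422.9 = 1.075782
Link t=1→t=2:
ΣP(t=2)Q(t=1) = 7.24×102 + 1.06×97 + 3.70×27 + 7.97×107 = 738.48 + 102.82 + 99.9 + 852.79 = 1793.99
ΣP(t=1)Q(t=1) = 6.18×102 + 0.93×97 + 2.93×27 + 7.32×107 = 630.36 + 90.21 + 79.11 + 783.24 = 1582.92
link = 1793.99/1582.92 = 1.133342
Link t=2→t=3:
ΣP(t=3)Q(t=2) = 8.26×123 + 1.30×111 + 3.56×33 + 9.25×128 = 1015.98 + 144.3 + 117.48 + 1184 = 2461.76
ΣP(t=2)Q(t=2) = 7.24×123 + 1.06×111 + 3.70×33 + 7.97×128 = 890.52 + 117.66 + 122.1 + 1020.16 = 2150.44
link = 2461.76/2150.44 = 1.144770
Chained index = 100 × 1.075782 × 1.133342 × 1.144770 = 139.5737

139.57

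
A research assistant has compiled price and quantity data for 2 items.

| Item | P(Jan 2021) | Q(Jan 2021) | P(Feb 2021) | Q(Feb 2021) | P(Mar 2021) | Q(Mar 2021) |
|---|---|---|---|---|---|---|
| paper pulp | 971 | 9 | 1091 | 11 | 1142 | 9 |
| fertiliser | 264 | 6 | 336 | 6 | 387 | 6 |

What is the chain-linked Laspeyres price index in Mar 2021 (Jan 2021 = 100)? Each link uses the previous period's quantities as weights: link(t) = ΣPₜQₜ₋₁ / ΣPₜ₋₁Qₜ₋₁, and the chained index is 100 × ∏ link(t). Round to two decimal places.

121.74

Link Jan 2021→Feb 2021:
ΣP(Feb 2021)Q(Jan 2021) = 1091×9 + 336×6 = 9819 + 2016 = 11835
ΣP(Jan 2021)Q(Jan 2021) = 971×9 + 264×6 = 8739 + 1584 = 10323
link = 11835/10323 = 1.146469
Link Feb 2021→Mar 2021:
ΣP(Mar 2021)Q(Feb 2021) = 1142×11 + 387×6 = 12562 + 2322 = 14884
ΣP(Feb 2021)Q(Feb 2021) = 1091×11 + 336×6 = 12001 + 2016 = 14017
link = 14884/14017 = 1.061853
Chained index = 100 × 1.146469 × 1.061853 = 121.7382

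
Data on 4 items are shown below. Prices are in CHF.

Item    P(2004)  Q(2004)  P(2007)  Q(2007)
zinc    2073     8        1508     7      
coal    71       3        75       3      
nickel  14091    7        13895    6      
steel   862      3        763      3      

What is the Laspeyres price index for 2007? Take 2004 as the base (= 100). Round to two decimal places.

Laspeyres price index uses base-period quantities as weights.
ΣP(2007)·Q(2004) = 1508×8 + 75×3 + 13895×7 + 763×3 = 12064 + 225 + 97265 + 2289 = 111843
ΣP(2004)·Q(2004) = 2073×8 + 71×3 + 14091×7 + 862×3 = 16584 + 213 + 98637 + 2586 = 118020
Index = 111843 / 118020 × 100 = 94.7661

94.77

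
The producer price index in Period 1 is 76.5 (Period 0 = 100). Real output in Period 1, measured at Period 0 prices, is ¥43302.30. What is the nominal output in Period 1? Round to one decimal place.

Nominal = Real × (Index/100) = 43302.30 × (76.5/100)
        = 43302.30 × 0.765 = 33126.2595

33126.3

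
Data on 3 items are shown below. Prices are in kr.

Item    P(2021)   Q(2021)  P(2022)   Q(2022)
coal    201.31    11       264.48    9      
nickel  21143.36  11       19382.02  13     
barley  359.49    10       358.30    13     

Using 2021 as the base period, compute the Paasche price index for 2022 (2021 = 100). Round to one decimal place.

92.1

Paasche price index uses current-period quantities as weights.
ΣP(2022)·Q(2022) = 264.48×9 + 19382.02×13 + 358.30×13 = 2380.32 + 251966.26 + 4657.9 = 259004.48
ΣP(2021)·Q(2022) = 201.31×9 + 21143.36×13 + 359.49×13 = 1811.79 + 274863.68 + 4673.37 = 281348.84
Index = 259004.48 / 281348.84 × 100 = 92.0581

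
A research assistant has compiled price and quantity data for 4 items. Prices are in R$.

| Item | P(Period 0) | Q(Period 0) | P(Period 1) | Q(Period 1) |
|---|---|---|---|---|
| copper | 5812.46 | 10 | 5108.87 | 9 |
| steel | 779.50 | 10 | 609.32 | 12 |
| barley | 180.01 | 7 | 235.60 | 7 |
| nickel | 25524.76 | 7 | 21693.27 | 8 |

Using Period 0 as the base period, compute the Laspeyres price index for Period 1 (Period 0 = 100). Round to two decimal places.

Laspeyres price index uses base-period quantities as weights.
ΣP(Period 1)·Q(Period 0) = 5108.87×10 + 609.32×10 + 235.60×7 + 21693.27×7 = 51088.7 + 6093.2 + 1649.2 + 151852.89 = 210683.99
ΣP(Period 0)·Q(Period 0) = 5812.46×10 + 779.50×10 + 180.01×7 + 25524.76×7 = 58124.6 + 7795 + 1260.07 + 178673.32 = 245852.99
Index = 210683.99 / 245852.99 × 100 = 85.6951

85.70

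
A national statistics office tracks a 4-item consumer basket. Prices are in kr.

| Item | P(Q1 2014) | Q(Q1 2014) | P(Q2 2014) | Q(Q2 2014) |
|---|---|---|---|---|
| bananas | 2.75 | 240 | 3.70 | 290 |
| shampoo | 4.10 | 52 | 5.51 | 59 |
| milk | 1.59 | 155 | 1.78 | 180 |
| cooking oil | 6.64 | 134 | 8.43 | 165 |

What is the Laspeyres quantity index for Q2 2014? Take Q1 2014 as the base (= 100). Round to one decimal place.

120.5

Laspeyres quantity index uses base-period prices as weights.
ΣP(Q1 2014)·Q(Q2 2014) = 2.75×290 + 4.10×59 + 1.59×180 + 6.64×165 = 797.5 + 241.9 + 286.2 + 1095.6 = 2421.2
ΣP(Q1 2014)·Q(Q1 2014) = 2.75×240 + 4.10×52 + 1.59×155 + 6.64×134 = 660 + 213.2 + 246.45 + 889.76 = 2009.41
Index = 2421.2 / 2009.41 × 100 = 120.4931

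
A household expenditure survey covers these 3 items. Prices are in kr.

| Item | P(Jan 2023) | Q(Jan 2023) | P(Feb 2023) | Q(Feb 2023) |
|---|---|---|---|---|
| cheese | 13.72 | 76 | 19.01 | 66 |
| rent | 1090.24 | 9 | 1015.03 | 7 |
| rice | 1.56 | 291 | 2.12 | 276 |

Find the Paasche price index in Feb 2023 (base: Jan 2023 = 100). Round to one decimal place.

Paasche price index uses current-period quantities as weights.
ΣP(Feb 2023)·Q(Feb 2023) = 19.01×66 + 1015.03×7 + 2.12×276 = 1254.66 + 7105.21 + 585.12 = 8944.99
ΣP(Jan 2023)·Q(Feb 2023) = 13.72×66 + 1090.24×7 + 1.56×276 = 905.52 + 7631.68 + 430.56 = 8967.76
Index = 8944.99 / 8967.76 × 100 = 99.7461

99.7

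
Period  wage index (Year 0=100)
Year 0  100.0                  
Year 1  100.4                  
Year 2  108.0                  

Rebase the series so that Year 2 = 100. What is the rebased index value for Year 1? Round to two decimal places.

Rebased(Year 1) = 100.4 / 108.0 × 100 = 92.9630

92.96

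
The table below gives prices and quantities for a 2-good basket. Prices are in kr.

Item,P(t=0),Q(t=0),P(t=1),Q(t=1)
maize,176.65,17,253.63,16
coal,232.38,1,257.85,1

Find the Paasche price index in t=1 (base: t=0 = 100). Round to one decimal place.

Paasche price index uses current-period quantities as weights.
ΣP(t=1)·Q(t=1) = 253.63×16 + 257.85×1 = 4058.08 + 257.85 = 4315.93
ΣP(t=0)·Q(t=1) = 176.65×16 + 232.38×1 = 2826.4 + 232.38 = 3058.78
Index = 4315.93 / 3058.78 × 100 = 141.0997

141.1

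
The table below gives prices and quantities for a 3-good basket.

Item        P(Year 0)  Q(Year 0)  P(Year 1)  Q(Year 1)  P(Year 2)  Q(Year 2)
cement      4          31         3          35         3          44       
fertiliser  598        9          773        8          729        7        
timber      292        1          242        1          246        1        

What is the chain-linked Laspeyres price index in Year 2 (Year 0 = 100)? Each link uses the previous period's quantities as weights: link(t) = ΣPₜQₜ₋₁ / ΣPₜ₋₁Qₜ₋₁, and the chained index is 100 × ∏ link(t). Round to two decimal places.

119.07

Link Year 0→Year 1:
ΣP(Year 1)Q(Year 0) = 3×31 + 773×9 + 242×1 = 93 + 6957 + 242 = 7292
ΣP(Year 0)Q(Year 0) = 4×31 + 598×9 + 292×1 = 124 + 5382 + 292 = 5798
link = 7292/5798 = 1.257675
Link Year 1→Year 2:
ΣP(Year 2)Q(Year 1) = 3×35 + 729×8 + 246×1 = 105 + 5832 + 246 = 6183
ΣP(Year 1)Q(Year 1) = 3×35 + 773×8 + 242×1 = 105 + 6184 + 242 = 6531
link = 6183/6531 = 0.946716
Chained index = 100 × 1.257675 × 0.946716 = 119.0661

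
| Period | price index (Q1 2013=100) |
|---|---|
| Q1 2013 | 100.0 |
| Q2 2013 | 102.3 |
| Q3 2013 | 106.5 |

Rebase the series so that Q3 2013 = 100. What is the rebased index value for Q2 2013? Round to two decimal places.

Rebased(Q2 2013) = 102.3 / 106.5 × 100 = 96.0563

96.06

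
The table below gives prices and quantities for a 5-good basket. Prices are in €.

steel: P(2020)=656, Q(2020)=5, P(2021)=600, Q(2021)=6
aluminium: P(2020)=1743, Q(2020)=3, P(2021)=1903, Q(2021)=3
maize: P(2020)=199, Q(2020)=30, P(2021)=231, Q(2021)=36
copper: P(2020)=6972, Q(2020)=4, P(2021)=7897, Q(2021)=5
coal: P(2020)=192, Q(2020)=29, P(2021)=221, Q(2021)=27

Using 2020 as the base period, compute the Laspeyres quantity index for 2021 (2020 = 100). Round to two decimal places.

Laspeyres quantity index uses base-period prices as weights.
ΣP(2020)·Q(2021) = 656×6 + 1743×3 + 199×36 + 6972×5 + 192×27 = 3936 + 5229 + 7164 + 34860 + 5184 = 56373
ΣP(2020)·Q(2020) = 656×5 + 1743×3 + 199×30 + 6972×4 + 192×29 = 3280 + 5229 + 5970 + 27888 + 5568 = 47935
Index = 56373 / 47935 × 100 = 117.6030

117.60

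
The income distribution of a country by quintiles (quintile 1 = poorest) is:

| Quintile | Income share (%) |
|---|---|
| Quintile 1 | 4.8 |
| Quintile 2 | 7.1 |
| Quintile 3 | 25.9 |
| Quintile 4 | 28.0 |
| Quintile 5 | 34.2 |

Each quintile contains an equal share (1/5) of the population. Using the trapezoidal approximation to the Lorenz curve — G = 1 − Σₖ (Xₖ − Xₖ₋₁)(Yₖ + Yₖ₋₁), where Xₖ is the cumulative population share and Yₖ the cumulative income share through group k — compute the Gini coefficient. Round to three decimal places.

0.319

Cumulative income shares Yₖ: 0.0480, 0.1190, 0.3780, 0.6580, 1.0000
Σ (Xₖ−Xₖ₋₁)(Yₖ+Yₖ₋₁) = (1/5)(0.0480+0.0000) + (1/5)(0.1190+0.0480) + (1/5)(0.3780+0.1190) + (1/5)(0.6580+0.3780) + (1/5)(1.0000+0.6580)
  = 0.0096 + 0.0334 + 0.0994 + 0.2072 + 0.3316 = 0.6812
G = 1 − 0.6812 = 0.3188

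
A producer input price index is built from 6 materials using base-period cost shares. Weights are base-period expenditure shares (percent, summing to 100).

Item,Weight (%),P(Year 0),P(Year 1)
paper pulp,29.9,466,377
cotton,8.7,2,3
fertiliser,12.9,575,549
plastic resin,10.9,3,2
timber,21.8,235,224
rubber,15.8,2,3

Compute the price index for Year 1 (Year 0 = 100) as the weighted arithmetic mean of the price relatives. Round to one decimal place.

paper pulp: 29.9 × (377/466) = 29.9 × 0.809013 = 24.1895
cotton: 8.7 × (3/2) = 8.7 × 1.500000 = 13.0500
fertiliser: 12.9 × (549/575) = 12.9 × 0.954783 = 12.3167
plastic resin: 10.9 × (2/3) = 10.9 × 0.666667 = 7.2667
timber: 21.8 × (224/235) = 21.8 × 0.953191 = 20.7796
rubber: 15.8 × (3/2) = 15.8 × 1.500000 = 23.7000
Index = Σ wᵢ·(p₁ᵢ/p₀ᵢ) = 24.1895 + 13.0500 + 12.3167 + 7.2667 + 20.7796 + 23.7000 = 101.3024

101.3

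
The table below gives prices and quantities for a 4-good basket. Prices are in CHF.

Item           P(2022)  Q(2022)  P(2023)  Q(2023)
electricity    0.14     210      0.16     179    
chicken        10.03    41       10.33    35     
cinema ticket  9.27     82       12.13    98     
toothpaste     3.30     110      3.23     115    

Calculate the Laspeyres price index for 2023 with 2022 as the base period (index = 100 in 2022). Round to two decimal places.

Laspeyres price index uses base-period quantities as weights.
ΣP(2023)·Q(2022) = 0.16×210 + 10.33×41 + 12.13×82 + 3.23×110 = 33.6 + 423.53 + 994.66 + 355.3 = 1807.09
ΣP(2022)·Q(2022) = 0.14×210 + 10.03×41 + 9.27×82 + 3.30×110 = 29.4 + 411.23 + 760.14 + 363 = 1563.77
Index = 1807.09 / 1563.77 × 100 = 115.5598

115.56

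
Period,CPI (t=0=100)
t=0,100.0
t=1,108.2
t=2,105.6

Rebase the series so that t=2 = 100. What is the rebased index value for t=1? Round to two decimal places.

Rebased(t=1) = 108.2 / 105.6 × 100 = 102.4621

102.46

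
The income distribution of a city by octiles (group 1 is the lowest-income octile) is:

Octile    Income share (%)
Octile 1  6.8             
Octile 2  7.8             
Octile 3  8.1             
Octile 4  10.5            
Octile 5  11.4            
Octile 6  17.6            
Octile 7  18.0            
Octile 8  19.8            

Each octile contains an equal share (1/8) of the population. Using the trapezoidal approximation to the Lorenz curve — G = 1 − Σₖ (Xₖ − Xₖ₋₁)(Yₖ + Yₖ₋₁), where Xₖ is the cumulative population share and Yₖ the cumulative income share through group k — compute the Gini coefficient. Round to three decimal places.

Cumulative income shares Yₖ: 0.0680, 0.1460, 0.2270, 0.3320, 0.4460, 0.6220, 0.8020, 1.0000
Σ (Xₖ−Xₖ₋₁)(Yₖ+Yₖ₋₁) = (1/8)(0.0680+0.0000) + (1/8)(0.1460+0.0680) + (1/8)(0.2270+0.1460) + (1/8)(0.3320+0.2270) + (1/8)(0.4460+0.3320) + (1/8)(0.6220+0.4460) + (1/8)(0.8020+0.6220) + (1/8)(1.0000+0.8020)
  = 0.0085 + 0.0268 + 0.0466 + 0.0699 + 0.0973 + 0.1335 + 0.1780 + 0.2253 = 0.7858
G = 1 − 0.7858 = 0.2142

0.214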